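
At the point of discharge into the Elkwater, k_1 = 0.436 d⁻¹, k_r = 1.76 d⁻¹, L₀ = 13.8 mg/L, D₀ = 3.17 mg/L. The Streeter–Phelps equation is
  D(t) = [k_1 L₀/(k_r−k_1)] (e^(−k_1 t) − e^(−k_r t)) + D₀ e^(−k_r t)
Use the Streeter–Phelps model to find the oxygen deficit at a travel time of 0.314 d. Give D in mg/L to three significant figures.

k_1 L₀/(k_r−k_1) = 0.436×13.8/(1.76−0.436) = 6.017/1.324 = 4.544 mg/L.
e^(−k_1 t) = e^(−0.436×0.3140) = 0.8721; e^(−k_r t) = e^(−1.76×0.3140) = 0.5754.
D = 4.544 × (0.8721 − 0.5754) + 3.17 × 0.5754 = 1.348 + 1.824 = 3.172 mg/L.

D ≈ 3.17 mg/L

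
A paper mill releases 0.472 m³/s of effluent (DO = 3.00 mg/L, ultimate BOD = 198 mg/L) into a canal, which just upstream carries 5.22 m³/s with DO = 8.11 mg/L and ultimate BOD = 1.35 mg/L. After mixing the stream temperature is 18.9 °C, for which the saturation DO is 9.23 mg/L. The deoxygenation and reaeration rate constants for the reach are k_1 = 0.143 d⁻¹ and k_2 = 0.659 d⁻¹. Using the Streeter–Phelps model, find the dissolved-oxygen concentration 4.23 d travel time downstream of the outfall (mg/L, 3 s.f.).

Mixed DO = (5.22×8.11 + 0.472×3.00)/(5.22+0.472) = 43.75/5.692 = 7.686 mg/L.
Mixed L₀ = (5.22×1.35 + 0.472×198)/(5.692) = 100.5/5.692 = 17.66 mg/L.
Initial deficit D₀ = C_s − DO₀ = 9.23 − 7.686 = 1.544 mg/L.
D(4.23) = [0.143×17.66/(0.659−0.143)](e^(−0.143×4.23) − e^(−0.659×4.23)) + 1.544 e^(−0.659×4.23)
= 4.893 × (0.5461 − 0.06157) + 1.544 × 0.06157 = 2.466 mg/L.
DO = 9.23 − 2.466 = 6.764 mg/L.

DO ≈ 6.76 mg/L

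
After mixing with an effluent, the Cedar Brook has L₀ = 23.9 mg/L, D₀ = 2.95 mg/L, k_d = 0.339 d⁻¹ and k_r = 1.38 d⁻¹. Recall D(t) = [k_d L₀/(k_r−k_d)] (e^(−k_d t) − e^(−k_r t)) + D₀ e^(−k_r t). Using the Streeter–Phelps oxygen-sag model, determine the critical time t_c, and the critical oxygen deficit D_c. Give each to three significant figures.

At the critical point dD/dt = 0, so k_d L₀ e^(−k_d t) = k_r D. Substituting D(t) from the Streeter–Phelps equation and solving for t gives
t_c = ln[(k_r/k_d)(1 − D₀(k_r−k_d)/(k_d L₀))] / (k_r−k_d).
Here k_r−k_d = 1.041 d⁻¹ and 1 − D₀(k_r−k_d)/(k_d L₀) = 1 − 2.95×1.041/(0.339×23.9) = 0.6210, so
t_c = ln(4.071 × 0.6210) / 1.041 = 0.9274 / 1.041 = 0.8908 d.
L(t_c) = L₀ e^(−k_d t_c) = 23.9 × 0.7393 = 17.67 mg/L, and at the critical point k_r D_c = k_d L, so D_c = (0.339/1.38) × 17.67 = 4.341 mg/L.

t_c ≈ 0.891 d; D_c ≈ 4.34 mg/L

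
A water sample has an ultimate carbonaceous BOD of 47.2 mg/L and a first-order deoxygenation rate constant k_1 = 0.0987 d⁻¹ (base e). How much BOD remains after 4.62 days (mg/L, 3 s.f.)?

L_t = L₀ e^(−k_1 t) = 47.2 × e^(−0.0987×4.62) = 47.2 × 0.6338 = 29.92 mg/L.

L ≈ 29.9 mg/L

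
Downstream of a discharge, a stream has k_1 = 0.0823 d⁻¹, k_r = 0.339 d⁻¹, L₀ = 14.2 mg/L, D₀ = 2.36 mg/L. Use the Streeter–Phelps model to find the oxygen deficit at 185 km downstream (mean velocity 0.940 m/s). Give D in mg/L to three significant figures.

D ≈ 2.76 mg/L

Travel time t = x/v = 185 km / (0.940 m/s) = 185000 m / 0.940 m/s = 196800 s = 2.278 d.
k_1 L₀/(k_r−k_1) = 0.0823×14.2/(0.339−0.0823) = 1.169/0.2567 = 4.553 mg/L.
e^(−k_1 t) = e^(−0.0823×2.278) = 0.8291; e^(−k_r t) = e^(−0.339×2.278) = 0.4620.
D = 4.553 × (0.8291 − 0.4620) + 2.36 × 0.4620 = 1.671 + 1.090 = 2.761 mg/L.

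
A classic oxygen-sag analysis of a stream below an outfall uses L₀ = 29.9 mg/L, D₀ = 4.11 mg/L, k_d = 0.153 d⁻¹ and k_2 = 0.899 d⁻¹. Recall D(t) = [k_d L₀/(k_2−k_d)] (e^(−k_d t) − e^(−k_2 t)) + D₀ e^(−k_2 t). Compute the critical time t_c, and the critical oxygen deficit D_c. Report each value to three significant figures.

t_c ≈ 0.887 d; D_c ≈ 4.44 mg/L

t_c = [1/(k_2−k_d)] ln[(k_2/k_d)(1 − D₀(k_2−k_d)/(k_d L₀))]
= [1/(0.899−0.153)] ln[(0.899/0.153)(1 − 4.11×0.7460/(0.153×29.9))]
= (1/0.7460) ln[5.876 × 0.3298] = 1.340 × ln(1.938) = 1.340 × 0.6615 = 0.8867 d.
D_c = (k_d/k_2) L₀ e^(−k_d t_c) = (0.153/0.899) × 29.9 × e^(−0.153×0.8867) = 0.1702 × 29.9 × 0.8731 = 4.443 mg/L.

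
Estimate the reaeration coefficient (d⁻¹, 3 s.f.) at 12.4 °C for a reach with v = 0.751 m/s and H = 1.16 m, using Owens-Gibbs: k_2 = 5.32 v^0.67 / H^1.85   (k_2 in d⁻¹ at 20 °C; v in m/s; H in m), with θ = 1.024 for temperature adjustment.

k_2(20) = 5.32 × 0.751^0.67 / 1.16^1.85 = 5.32 × 0.8254 / 1.316 = 3.337 d⁻¹.
k_2(12.4) = 3.337 × 1.024^(12.4−20) = 3.337 × 0.8351 = 2.787 d⁻¹.

k_2 ≈ 2.79 d⁻¹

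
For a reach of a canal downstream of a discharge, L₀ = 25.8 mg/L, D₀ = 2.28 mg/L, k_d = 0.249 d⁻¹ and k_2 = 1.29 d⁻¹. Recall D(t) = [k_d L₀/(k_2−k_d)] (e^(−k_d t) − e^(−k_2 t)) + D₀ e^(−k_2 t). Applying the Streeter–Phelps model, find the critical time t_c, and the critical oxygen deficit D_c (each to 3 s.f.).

t_c = [1/(k_2−k_d)] ln[(k_2/k_d)(1 − D₀(k_2−k_d)/(k_d L₀))]
= [1/(1.29−0.249)] ln[(1.29/0.249)(1 − 2.28×1.041/(0.249×25.8))]
= (1/1.041) ln[5.181 × 0.6305] = 0.9606 × ln(3.267) = 0.9606 × 1.184 = 1.137 d.
D_c = (k_d/k_2) L₀ e^(−k_d t_c) = (0.249/1.29) × 25.8 × e^(−0.249×1.137) = 0.1930 × 25.8 × 0.7534 = 3.752 mg/L.

t_c ≈ 1.14 d; D_c ≈ 3.75 mg/L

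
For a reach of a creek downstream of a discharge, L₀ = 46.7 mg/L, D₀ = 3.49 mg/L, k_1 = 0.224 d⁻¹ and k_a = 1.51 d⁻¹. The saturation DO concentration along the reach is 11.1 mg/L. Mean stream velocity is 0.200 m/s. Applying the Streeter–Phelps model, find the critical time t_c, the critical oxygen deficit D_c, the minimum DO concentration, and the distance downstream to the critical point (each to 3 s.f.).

With k_a/k_1 = 6.741 and 1 − D₀(k_a−k_1)/(k_1 L₀) = 0.5710,
t_c = ln(6.741 × 0.5710) / (1.51 − 0.224) = ln(3.849) / 1.286 = 1.348/1.286 = 1.048 d.
L(t_c) = L₀ e^(−k_1 t_c) = 46.7 × 0.7908 = 36.93 mg/L, and at the critical point k_a D_c = k_1 L, so D_c = (0.224/1.51) × 36.93 = 5.478 mg/L.
Minimum DO = C_s − D_c = 11.1 − 5.478 = 5.622 mg/L.
x_c = v t_c = 0.200 m/s × 1.048 d × 86400 s/d = 18110 m ≈ 18.1 km.

t_c ≈ 1.05 d; D_c ≈ 5.48 mg/L; min DO ≈ 5.62 mg/L; x_c ≈ 18.1 km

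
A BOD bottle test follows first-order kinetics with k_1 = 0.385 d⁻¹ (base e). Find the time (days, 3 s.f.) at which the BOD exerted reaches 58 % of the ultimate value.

y/L₀ = 1 − e^(−k_1 t) = 0.58 ⇒ e^(−k_1 t) = 0.420
t = −ln(0.420) / 0.385 = 0.8675 / 0.385 = 2.253 d.

t ≈ 2.25 d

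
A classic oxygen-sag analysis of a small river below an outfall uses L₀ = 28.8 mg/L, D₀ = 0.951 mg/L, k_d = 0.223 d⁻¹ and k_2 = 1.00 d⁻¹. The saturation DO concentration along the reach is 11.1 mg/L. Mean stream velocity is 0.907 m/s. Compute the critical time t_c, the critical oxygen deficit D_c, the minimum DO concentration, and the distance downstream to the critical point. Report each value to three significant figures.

t_c = [1/(k_2−k_d)] ln[(k_2/k_d)(1 − D₀(k_2−k_d)/(k_d L₀))]
= [1/(1.00−0.223)] ln[(1.00/0.223)(1 − 0.951×0.7770/(0.223×28.8))]
= (1/0.7770) ln[4.484 × 0.8849] = 1.287 × ln(3.968) = 1.287 × 1.378 = 1.774 d.
D_c = (k_d/k_2) L₀ e^(−k_d t_c) = (0.223/1.00) × 28.8 × e^(−0.223×1.774) = 0.2230 × 28.8 × 0.6733 = 4.324 mg/L.
Minimum DO = C_s − D_c = 11.1 − 4.324 = 6.776 mg/L.
x_c = v t_c = 0.907 m/s × 1.774 d × 86400 s/d = 139000 m ≈ 139 km.

t_c ≈ 1.77 d; D_c ≈ 4.32 mg/L; min DO ≈ 6.78 mg/L; x_c ≈ 139 km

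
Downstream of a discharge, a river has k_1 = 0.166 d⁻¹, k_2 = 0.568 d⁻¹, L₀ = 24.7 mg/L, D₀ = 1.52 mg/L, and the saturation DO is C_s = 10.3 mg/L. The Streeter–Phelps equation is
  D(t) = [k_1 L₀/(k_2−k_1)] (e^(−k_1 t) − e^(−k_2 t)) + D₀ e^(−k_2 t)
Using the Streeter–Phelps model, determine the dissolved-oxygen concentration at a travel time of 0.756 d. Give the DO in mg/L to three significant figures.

DO ≈ 6.95 mg/L

k_1 L₀/(k_2−k_1) = 0.166×24.7/(0.568−0.166) = 4.100/0.4020 = 10.20 mg/L.
e^(−k_1 t) = e^(−0.166×0.7560) = 0.8821; e^(−k_2 t) = e^(−0.568×0.7560) = 0.6509.
D = 10.20 × (0.8821 − 0.6509) + 1.52 × 0.6509 = 2.358 + 0.9894 = 3.347 mg/L.
DO = C_s − D = 10.3 − 3.347 = 6.953 mg/L.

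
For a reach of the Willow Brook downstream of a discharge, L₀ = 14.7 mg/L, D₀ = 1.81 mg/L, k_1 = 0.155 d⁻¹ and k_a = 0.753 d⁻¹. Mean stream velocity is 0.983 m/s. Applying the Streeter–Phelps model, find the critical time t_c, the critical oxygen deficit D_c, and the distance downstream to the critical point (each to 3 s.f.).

t_c ≈ 1.57 d; D_c ≈ 2.37 mg/L; x_c ≈ 133 km

t_c = [1/(k_a−k_1)] ln[(k_a/k_1)(1 − D₀(k_a−k_1)/(k_1 L₀))]
= [1/(0.753−0.155)] ln[(0.753/0.155)(1 − 1.81×0.5980/(0.155×14.7))]
= (1/0.5980) ln[4.858 × 0.5250] = 1.672 × ln(2.550) = 1.672 × 0.9362 = 1.566 d.
L(t_c) = L₀ e^(−k_1 t_c) = 14.7 × 0.7845 = 11.53 mg/L, and at the critical point k_a D_c = k_1 L, so D_c = (0.155/0.753) × 11.53 = 2.374 mg/L.
x_c = v t_c = 0.983 m/s × 1.566 d × 86400 s/d = 133000 m ≈ 133 km.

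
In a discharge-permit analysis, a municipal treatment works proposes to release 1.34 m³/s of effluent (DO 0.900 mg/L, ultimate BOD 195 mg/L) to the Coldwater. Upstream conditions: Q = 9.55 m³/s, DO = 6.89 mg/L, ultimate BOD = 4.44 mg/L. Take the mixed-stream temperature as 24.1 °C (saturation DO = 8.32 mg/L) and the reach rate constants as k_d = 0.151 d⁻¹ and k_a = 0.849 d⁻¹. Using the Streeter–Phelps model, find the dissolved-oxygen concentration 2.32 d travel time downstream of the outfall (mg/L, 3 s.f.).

DO ≈ 4.61 mg/L

Mixed DO = (9.55×6.89 + 1.34×0.900)/(9.55+1.34) = 67.01/10.89 = 6.153 mg/L.
Mixed L₀ = (9.55×4.44 + 1.34×195)/(10.89) = 303.7/10.89 = 27.89 mg/L.
Initial deficit D₀ = C_s − DO₀ = 8.32 − 6.153 = 2.167 mg/L.
D(2.32) = [0.151×27.89/(0.849−0.151)](e^(−0.151×2.32) − e^(−0.849×2.32)) + 2.167 e^(−0.849×2.32)
= 6.033 × (0.7045 − 0.1395) + 2.167 × 0.1395 = 3.711 mg/L.
DO = 8.32 − 3.711 = 4.609 mg/L.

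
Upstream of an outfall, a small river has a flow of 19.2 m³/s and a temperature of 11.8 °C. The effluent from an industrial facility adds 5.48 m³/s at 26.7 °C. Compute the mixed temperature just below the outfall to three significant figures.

Flow-weighted mixing: C = (Q_r C_r + Q_w C_w)/(Q_r + Q_w)
= (19.2×11.8 + 5.48×26.7)/(19.2 + 5.48) = 372.9/24.68 = 15.11 °C.

15.1 °C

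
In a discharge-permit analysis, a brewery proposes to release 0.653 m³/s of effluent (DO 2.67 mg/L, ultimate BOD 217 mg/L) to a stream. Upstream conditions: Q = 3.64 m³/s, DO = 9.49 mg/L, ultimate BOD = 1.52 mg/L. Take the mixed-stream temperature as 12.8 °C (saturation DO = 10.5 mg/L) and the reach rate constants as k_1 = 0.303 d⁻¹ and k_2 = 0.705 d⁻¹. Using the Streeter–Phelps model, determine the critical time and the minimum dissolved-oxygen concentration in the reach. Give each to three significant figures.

t_c ≈ 1.90 d; minimum DO ≈ 2.20 mg/L

Mixed DO = (3.64×9.49 + 0.653×2.67)/(3.64+0.653) = 36.29/4.293 = 8.453 mg/L.
Mixed L₀ = (3.64×1.52 + 0.653×217)/(4.293) = 147.2/4.293 = 34.30 mg/L.
Initial deficit D₀ = C_s − DO₀ = 10.5 − 8.453 = 2.047 mg/L.
t_c = (1/0.4020) ln[(0.705/0.303)(1 − 2.047×0.4020/(0.303×34.30))] = 2.488 × ln(2.142) = 1.895 d.
D_c = (0.303/0.705) × 34.30 × e^(−0.303×1.895) = 0.4298 × 34.30 × 0.5631 = 8.300 mg/L.
Minimum DO = 10.5 − 8.300 = 2.200 mg/L.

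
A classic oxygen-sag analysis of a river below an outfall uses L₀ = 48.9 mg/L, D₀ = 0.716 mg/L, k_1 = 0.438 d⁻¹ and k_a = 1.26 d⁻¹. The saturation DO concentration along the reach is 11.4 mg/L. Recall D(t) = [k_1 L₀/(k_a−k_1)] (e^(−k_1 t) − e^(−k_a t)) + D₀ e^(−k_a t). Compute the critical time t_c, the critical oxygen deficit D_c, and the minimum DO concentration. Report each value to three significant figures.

t_c ≈ 1.25 d; D_c ≈ 9.83 mg/L; min DO ≈ 1.57 mg/L

With k_a/k_1 = 2.877 and 1 − D₀(k_a−k_1)/(k_1 L₀) = 0.9725,
t_c = ln(2.877 × 0.9725) / (1.26 − 0.438) = ln(2.798) / 0.8220 = 1.029/0.8220 = 1.252 d.
L(t_c) = L₀ e^(−k_1 t_c) = 48.9 × 0.5780 = 28.26 mg/L, and at the critical point k_a D_c = k_1 L, so D_c = (0.438/1.26) × 28.26 = 9.825 mg/L.
Minimum DO = C_s − D_c = 11.4 − 9.825 = 1.575 mg/L.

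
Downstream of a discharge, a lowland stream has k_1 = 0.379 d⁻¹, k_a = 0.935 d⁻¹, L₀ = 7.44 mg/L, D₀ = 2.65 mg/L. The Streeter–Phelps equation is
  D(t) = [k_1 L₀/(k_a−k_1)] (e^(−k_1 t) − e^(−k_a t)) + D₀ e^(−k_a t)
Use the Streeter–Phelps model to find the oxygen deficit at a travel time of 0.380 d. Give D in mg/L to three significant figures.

k_1 L₀/(k_a−k_1) = 0.379×7.44/(0.935−0.379) = 2.820/0.5560 = 5.072 mg/L.
e^(−k_1 t) = e^(−0.379×0.3800) = 0.8659; e^(−k_a t) = e^(−0.935×0.3800) = 0.7010.
D = 5.072 × (0.8659 − 0.7010) + 2.65 × 0.7010 = 0.8363 + 1.858 = 2.694 mg/L.

D ≈ 2.69 mg/L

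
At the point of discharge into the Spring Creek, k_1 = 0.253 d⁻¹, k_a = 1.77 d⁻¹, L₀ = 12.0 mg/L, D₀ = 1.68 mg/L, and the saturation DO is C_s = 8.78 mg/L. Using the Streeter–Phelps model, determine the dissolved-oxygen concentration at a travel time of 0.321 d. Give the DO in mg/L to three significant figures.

k_1 L₀/(k_a−k_1) = 0.253×12.0/(1.77−0.253) = 3.036/1.517 = 2.001 mg/L.
e^(−k_1 t) = e^(−0.253×0.3210) = 0.9220; e^(−k_a t) = e^(−1.77×0.3210) = 0.5666.
D = 2.001 × (0.9220 − 0.5666) + 1.68 × 0.5666 = 0.7113 + 0.9518 = 1.663 mg/L.
DO = C_s − D = 8.78 − 1.663 = 7.117 mg/L.

DO ≈ 7.12 mg/L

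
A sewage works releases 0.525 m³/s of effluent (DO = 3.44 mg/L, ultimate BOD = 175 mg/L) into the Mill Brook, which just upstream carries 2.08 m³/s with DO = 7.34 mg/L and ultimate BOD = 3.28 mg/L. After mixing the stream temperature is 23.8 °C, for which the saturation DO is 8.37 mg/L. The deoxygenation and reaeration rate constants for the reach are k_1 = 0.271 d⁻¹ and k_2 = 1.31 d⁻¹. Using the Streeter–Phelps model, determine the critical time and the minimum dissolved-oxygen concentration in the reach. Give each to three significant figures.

t_c ≈ 1.32 d; minimum DO ≈ 2.89 mg/L

Mixed DO = (2.08×7.34 + 0.525×3.44)/(2.08+0.525) = 17.07/2.605 = 6.554 mg/L.
Mixed L₀ = (2.08×3.28 + 0.525×175)/(2.605) = 98.70/2.605 = 37.89 mg/L.
Initial deficit D₀ = C_s − DO₀ = 8.37 − 6.554 = 1.816 mg/L.
t_c = (1/1.039) ln[(1.31/0.271)(1 − 1.816×1.039/(0.271×37.89))] = 0.9625 × ln(3.946) = 1.321 d.
D_c = (0.271/1.31) × 37.89 × e^(−0.271×1.321) = 0.2069 × 37.89 × 0.6991 = 5.479 mg/L.
Minimum DO = 8.37 − 5.479 = 2.891 mg/L.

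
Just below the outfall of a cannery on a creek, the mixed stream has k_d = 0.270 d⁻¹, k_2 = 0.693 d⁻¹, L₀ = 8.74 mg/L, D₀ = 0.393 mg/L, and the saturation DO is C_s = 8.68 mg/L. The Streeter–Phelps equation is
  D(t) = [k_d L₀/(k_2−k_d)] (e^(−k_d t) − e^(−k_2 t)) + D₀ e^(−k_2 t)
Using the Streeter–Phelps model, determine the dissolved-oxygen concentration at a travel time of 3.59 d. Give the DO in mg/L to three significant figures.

DO ≈ 6.99 mg/L

k_d L₀/(k_2−k_d) = 0.270×8.74/(0.693−0.270) = 2.360/0.4230 = 5.579 mg/L.
e^(−k_d t) = e^(−0.270×3.590) = 0.3793; e^(−k_2 t) = e^(−0.693×3.590) = 0.08309.
D = 5.579 × (0.3793 − 0.08309) + 0.393 × 0.08309 = 1.653 + 0.03265 = 1.685 mg/L.
DO = C_s − D = 8.68 − 1.685 = 6.995 mg/L.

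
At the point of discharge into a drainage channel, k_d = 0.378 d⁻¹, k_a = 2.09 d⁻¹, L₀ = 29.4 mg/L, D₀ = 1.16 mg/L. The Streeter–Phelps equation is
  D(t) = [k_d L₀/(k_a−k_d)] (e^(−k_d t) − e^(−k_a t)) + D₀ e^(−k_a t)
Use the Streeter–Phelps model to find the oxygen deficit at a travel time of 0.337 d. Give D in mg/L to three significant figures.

D ≈ 3.08 mg/L

k_d L₀/(k_a−k_d) = 0.378×29.4/(2.09−0.378) = 11.11/1.712 = 6.491 mg/L.
e^(−k_d t) = e^(−0.378×0.3370) = 0.8804; e^(−k_a t) = e^(−2.09×0.3370) = 0.4944.
D = 6.491 × (0.8804 − 0.4944) + 1.16 × 0.4944 = 2.505 + 0.5736 = 3.079 mg/L.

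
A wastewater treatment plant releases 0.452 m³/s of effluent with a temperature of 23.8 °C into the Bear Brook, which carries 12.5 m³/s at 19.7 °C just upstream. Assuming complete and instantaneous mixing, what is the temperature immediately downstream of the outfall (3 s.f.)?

19.8 °C

Flow-weighted mixing: C = (Q_r C_r + Q_w C_w)/(Q_r + Q_w)
= (12.5×19.7 + 0.452×23.8)/(12.5 + 0.452) = 257.0/12.95 = 19.84 °C.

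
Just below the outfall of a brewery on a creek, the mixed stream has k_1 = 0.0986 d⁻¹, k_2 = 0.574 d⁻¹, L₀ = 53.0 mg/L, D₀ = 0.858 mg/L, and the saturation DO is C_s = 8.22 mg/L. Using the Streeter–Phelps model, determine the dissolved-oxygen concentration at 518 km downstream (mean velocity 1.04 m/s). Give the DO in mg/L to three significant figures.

Travel time t = x/v = 518 km / (1.04 m/s) = 518000 m / 1.04 m/s = 498100 s = 5.765 d.
k_1 L₀/(k_2−k_1) = 0.0986×53.0/(0.574−0.0986) = 5.226/0.4754 = 10.99 mg/L.
e^(−k_1 t) = e^(−0.0986×5.765) = 0.5664; e^(−k_2 t) = e^(−0.574×5.765) = 0.03655.
D = 10.99 × (0.5664 − 0.03655) + 0.858 × 0.03655 = 5.825 + 0.03136 = 5.856 mg/L.
DO = C_s − D = 8.22 − 5.856 = 2.364 mg/L.

DO ≈ 2.36 mg/L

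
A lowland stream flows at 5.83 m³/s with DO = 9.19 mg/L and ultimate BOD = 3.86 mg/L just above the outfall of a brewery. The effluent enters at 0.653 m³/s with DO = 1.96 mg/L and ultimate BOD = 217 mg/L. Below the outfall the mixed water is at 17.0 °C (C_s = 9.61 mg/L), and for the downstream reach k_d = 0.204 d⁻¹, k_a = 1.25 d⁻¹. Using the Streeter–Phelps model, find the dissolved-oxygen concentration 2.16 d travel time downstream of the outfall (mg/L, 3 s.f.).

Mixed DO = (5.83×9.19 + 0.653×1.96)/(5.83+0.653) = 54.86/6.483 = 8.462 mg/L.
Mixed L₀ = (5.83×3.86 + 0.653×217)/(6.483) = 164.2/6.483 = 25.33 mg/L.
Initial deficit D₀ = C_s − DO₀ = 9.61 − 8.462 = 1.148 mg/L.
D(2.16) = [0.204×25.33/(1.25−0.204)](e^(−0.204×2.16) − e^(−1.25×2.16)) + 1.148 e^(−1.25×2.16)
= 4.940 × (0.6436 − 0.06721) + 1.148 × 0.06721 = 2.925 mg/L.
DO = 9.61 − 2.925 = 6.685 mg/L.

DO ≈ 6.69 mg/L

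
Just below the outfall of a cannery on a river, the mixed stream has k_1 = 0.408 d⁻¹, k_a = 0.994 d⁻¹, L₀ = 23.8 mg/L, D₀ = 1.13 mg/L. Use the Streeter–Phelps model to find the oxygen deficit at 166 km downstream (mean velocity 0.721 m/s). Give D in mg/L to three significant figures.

D ≈ 4.49 mg/L

Travel time t = x/v = 166 km / (0.721 m/s) = 166000 m / 0.721 m/s = 230200 s = 2.665 d.
k_1 L₀/(k_a−k_1) = 0.408×23.8/(0.994−0.408) = 9.710/0.5860 = 16.57 mg/L.
e^(−k_1 t) = e^(−0.408×2.665) = 0.3372; e^(−k_a t) = e^(−0.994×2.665) = 0.07074.
D = 16.57 × (0.3372 − 0.07074) + 1.13 × 0.07074 = 4.415 + 0.07993 = 4.495 mg/L.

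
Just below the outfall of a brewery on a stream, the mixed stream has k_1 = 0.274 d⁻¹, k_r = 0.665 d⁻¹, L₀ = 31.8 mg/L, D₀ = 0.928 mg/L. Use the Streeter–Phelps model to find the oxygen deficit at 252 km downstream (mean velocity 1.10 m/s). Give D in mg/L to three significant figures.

Travel time t = x/v = 252 km / (1.10 m/s) = 252000 m / 1.10 m/s = 229100 s = 2.652 d.
k_1 L₀/(k_r−k_1) = 0.274×31.8/(0.665−0.274) = 8.713/0.3910 = 22.28 mg/L.
e^(−k_1 t) = e^(−0.274×2.652) = 0.4836; e^(−k_r t) = e^(−0.665×2.652) = 0.1715.
D = 22.28 × (0.4836 − 0.1715) + 0.928 × 0.1715 = 6.955 + 0.1591 = 7.114 mg/L.

D ≈ 7.11 mg/L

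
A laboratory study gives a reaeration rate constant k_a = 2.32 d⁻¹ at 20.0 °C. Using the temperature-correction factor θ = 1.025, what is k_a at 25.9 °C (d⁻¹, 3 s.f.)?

k_a(T₂) = k_a(T₁) · θ^(T₂−T₁) = 2.32 × 1.025^(25.9−20.0)
= 2.32 × 1.025^5.90 = 2.32 × 1.157 = 2.684 d⁻¹.

k_a ≈ 2.68 d⁻¹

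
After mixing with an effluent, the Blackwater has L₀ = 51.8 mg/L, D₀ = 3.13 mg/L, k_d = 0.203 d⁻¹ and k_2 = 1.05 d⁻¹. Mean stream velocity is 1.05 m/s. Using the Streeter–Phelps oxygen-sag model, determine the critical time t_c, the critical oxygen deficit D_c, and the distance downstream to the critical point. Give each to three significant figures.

t_c ≈ 1.60 d; D_c ≈ 7.24 mg/L; x_c ≈ 145 km

With k_2/k_d = 5.172 and 1 − D₀(k_2−k_d)/(k_d L₀) = 0.7479,
t_c = ln(5.172 × 0.7479) / (1.05 − 0.203) = ln(3.868) / 0.8470 = 1.353/0.8470 = 1.597 d.
L(t_c) = L₀ e^(−k_d t_c) = 51.8 × 0.7231 = 37.46 mg/L, and at the critical point k_2 D_c = k_d L, so D_c = (0.203/1.05) × 37.46 = 7.241 mg/L.
x_c = v t_c = 1.05 m/s × 1.597 d × 86400 s/d = 144900 m ≈ 145 km.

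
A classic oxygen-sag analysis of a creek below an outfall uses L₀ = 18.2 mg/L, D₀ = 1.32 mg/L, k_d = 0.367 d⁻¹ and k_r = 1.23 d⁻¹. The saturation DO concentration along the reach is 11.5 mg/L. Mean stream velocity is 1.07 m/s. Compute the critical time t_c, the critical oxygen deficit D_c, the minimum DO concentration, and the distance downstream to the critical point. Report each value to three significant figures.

t_c ≈ 1.18 d; D_c ≈ 3.52 mg/L; min DO ≈ 7.98 mg/L; x_c ≈ 110 km

At the critical point dD/dt = 0, so k_d L₀ e^(−k_d t) = k_r D. Substituting D(t) from the Streeter–Phelps equation and solving for t gives
t_c = ln[(k_r/k_d)(1 − D₀(k_r−k_d)/(k_d L₀))] / (k_r−k_d).
Here k_r−k_d = 0.8630 d⁻¹ and 1 − D₀(k_r−k_d)/(k_d L₀) = 1 − 1.32×0.8630/(0.367×18.2) = 0.8295, so
t_c = ln(3.351 × 0.8295) / 0.8630 = 1.022 / 0.8630 = 1.185 d.
D_c = (k_d/k_r) L₀ e^(−k_d t_c) = (0.367/1.23) × 18.2 × e^(−0.367×1.185) = 0.2984 × 18.2 × 0.6474 = 3.516 mg/L.
Minimum DO = C_s − D_c = 11.5 − 3.516 = 7.984 mg/L.
x_c = v t_c = 1.07 m/s × 1.185 d × 86400 s/d = 109500 m ≈ 110 km.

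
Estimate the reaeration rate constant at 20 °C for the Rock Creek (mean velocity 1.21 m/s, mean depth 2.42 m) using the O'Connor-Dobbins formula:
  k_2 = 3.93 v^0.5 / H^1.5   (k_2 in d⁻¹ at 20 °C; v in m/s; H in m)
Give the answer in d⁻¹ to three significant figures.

k_2 ≈ 1.15 d⁻¹

k_2 = 3.93 × 1.21^0.5 / 2.42^1.5 = 3.93 × 1.100 / 3.765 = 1.148 d⁻¹.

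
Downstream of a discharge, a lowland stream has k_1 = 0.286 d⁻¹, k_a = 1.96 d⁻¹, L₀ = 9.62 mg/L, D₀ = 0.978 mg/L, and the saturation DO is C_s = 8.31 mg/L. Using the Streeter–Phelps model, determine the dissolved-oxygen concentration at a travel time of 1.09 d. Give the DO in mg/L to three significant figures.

DO ≈ 7.19 mg/L

k_1 L₀/(k_a−k_1) = 0.286×9.62/(1.96−0.286) = 2.751/1.674 = 1.644 mg/L.
e^(−k_1 t) = e^(−0.286×1.090) = 0.7322; e^(−k_a t) = e^(−1.96×1.090) = 0.1181.
D = 1.644 × (0.7322 − 0.1181) + 0.978 × 0.1181 = 1.009 + 0.1155 = 1.125 mg/L.
DO = C_s − D = 8.31 − 1.125 = 7.185 mg/L.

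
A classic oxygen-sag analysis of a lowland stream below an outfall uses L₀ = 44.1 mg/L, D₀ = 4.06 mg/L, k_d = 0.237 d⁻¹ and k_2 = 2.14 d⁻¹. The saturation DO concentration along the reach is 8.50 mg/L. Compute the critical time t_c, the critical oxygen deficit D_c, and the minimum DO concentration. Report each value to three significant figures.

With k_2/k_d = 9.030 and 1 − D₀(k_2−k_d)/(k_d L₀) = 0.2608,
t_c = ln(9.030 × 0.2608) / (2.14 − 0.237) = ln(2.355) / 1.903 = 0.8564/1.903 = 0.4500 d.
D_c = (k_d/k_2) L₀ e^(−k_d t_c) = (0.237/2.14) × 44.1 × e^(−0.237×0.4500) = 0.1107 × 44.1 × 0.8988 = 4.390 mg/L.
Minimum DO = C_s − D_c = 8.50 − 4.390 = 4.110 mg/L.

t_c ≈ 0.450 d; D_c ≈ 4.39 mg/L; min DO ≈ 4.11 mg/L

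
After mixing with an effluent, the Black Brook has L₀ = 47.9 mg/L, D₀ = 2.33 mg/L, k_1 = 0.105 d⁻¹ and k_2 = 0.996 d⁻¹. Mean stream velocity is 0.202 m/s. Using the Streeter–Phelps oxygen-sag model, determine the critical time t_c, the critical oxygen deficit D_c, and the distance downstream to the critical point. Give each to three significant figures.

t_c ≈ 1.93 d; D_c ≈ 4.12 mg/L; x_c ≈ 33.6 km

With k_2/k_1 = 9.486 and 1 − D₀(k_2−k_1)/(k_1 L₀) = 0.5872,
t_c = ln(9.486 × 0.5872) / (0.996 − 0.105) = ln(5.570) / 0.8910 = 1.717/0.8910 = 1.928 d.
D_c = (k_1/k_2) L₀ e^(−k_1 t_c) = (0.105/0.996) × 47.9 × e^(−0.105×1.928) = 0.1054 × 47.9 × 0.8168 = 4.124 mg/L.
x_c = v t_c = 0.202 m/s × 1.928 d × 86400 s/d = 33640 m ≈ 33.6 km.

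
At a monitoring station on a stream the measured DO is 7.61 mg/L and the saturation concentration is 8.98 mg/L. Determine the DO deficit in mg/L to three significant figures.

D = C_s − C = 8.98 − 7.61 = 1.37 mg/L.

D ≈ 1.37 mg/L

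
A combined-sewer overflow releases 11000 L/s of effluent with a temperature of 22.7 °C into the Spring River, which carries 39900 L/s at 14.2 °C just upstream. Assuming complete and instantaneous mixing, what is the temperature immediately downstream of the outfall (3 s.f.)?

Flow-weighted mixing: C = (Q_r C_r + Q_w C_w)/(Q_r + Q_w)
= (39900×14.2 + 11000×22.7)/(39900 + 11000) = 816300/50900 = 16.04 °C.

16.0 °C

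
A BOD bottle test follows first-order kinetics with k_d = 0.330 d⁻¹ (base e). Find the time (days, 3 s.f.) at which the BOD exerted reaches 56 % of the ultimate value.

y/L₀ = 1 − e^(−k_d t) = 0.56 ⇒ e^(−k_d t) = 0.440
t = −ln(0.440) / 0.330 = 0.8210 / 0.330 = 2.488 d.

t ≈ 2.49 d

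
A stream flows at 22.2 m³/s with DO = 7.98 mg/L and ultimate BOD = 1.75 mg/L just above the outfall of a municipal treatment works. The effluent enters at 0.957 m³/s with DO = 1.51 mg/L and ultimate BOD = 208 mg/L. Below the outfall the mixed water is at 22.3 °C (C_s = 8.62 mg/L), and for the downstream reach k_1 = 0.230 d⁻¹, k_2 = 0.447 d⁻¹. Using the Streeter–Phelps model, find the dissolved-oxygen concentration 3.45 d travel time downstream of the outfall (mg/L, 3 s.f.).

DO ≈ 5.83 mg/L

Mixed DO = (22.2×7.98 + 0.957×1.51)/(22.2+0.957) = 178.6/23.16 = 7.713 mg/L.
Mixed L₀ = (22.2×1.75 + 0.957×208)/(23.16) = 237.9/23.16 = 10.27 mg/L.
Initial deficit D₀ = C_s − DO₀ = 8.62 − 7.713 = 0.9074 mg/L.
D(3.45) = [0.230×10.27/(0.447−0.230)](e^(−0.230×3.45) − e^(−0.447×3.45)) + 0.9074 e^(−0.447×3.45)
= 10.89 × (0.4523 − 0.2139) + 0.9074 × 0.2139 = 2.789 mg/L.
DO = 8.62 − 2.789 = 5.831 mg/L.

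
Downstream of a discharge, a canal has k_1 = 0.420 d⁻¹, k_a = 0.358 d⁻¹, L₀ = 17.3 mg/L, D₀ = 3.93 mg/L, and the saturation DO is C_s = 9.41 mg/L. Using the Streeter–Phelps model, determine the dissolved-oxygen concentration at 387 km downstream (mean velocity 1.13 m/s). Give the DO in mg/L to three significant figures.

Travel time t = x/v = 387 km / (1.13 m/s) = 387000 m / 1.13 m/s = 342500 s = 3.964 d.
k_1 L₀/(k_a−k_1) = 0.420×17.3/(0.358−0.420) = 7.266/-0.06200 = -117.2 mg/L.
e^(−k_1 t) = e^(−0.420×3.964) = 0.1892; e^(−k_a t) = e^(−0.358×3.964) = 0.2419.
D = -117.2 × (0.1892 − 0.2419) + 3.93 × 0.2419 = 6.178 + 0.9508 = 7.129 mg/L.
DO = C_s − D = 9.41 − 7.129 = 2.281 mg/L.

DO ≈ 2.28 mg/L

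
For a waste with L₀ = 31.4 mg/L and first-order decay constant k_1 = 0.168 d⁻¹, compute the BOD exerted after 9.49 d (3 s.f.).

y_t = L₀(1 − e^(−k_1 t)) = 31.4 × (1 − e^(−0.168×9.49))
= 31.4 × (1 − 0.2030) = 31.4 × 0.7970 = 25.02 mg/L.

y ≈ 25.0 mg/L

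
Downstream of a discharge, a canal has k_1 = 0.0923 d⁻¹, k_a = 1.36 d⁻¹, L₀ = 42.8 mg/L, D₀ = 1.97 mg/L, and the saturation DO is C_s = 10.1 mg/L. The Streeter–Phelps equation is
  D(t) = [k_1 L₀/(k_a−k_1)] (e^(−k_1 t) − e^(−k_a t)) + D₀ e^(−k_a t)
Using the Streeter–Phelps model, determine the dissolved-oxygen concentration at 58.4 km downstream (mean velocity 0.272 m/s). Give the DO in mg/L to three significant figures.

Travel time t = x/v = 58.4 km / (0.272 m/s) = 58400 m / 0.272 m/s = 214700 s = 2.485 d.
k_1 L₀/(k_a−k_1) = 0.0923×42.8/(1.36−0.0923) = 3.950/1.268 = 3.116 mg/L.
e^(−k_1 t) = e^(−0.0923×2.485) = 0.7950; e^(−k_a t) = e^(−1.36×2.485) = 0.03406.
D = 3.116 × (0.7950 − 0.03406) + 1.97 × 0.03406 = 2.371 + 0.06710 = 2.438 mg/L.
DO = C_s − D = 10.1 − 2.438 = 7.662 mg/L.

DO ≈ 7.66 mg/L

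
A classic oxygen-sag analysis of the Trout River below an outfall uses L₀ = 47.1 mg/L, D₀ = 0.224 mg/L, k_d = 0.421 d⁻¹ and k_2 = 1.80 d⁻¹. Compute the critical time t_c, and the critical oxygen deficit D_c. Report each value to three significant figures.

t_c ≈ 1.04 d; D_c ≈ 7.10 mg/L

t_c = [1/(k_2−k_d)] ln[(k_2/k_d)(1 − D₀(k_2−k_d)/(k_d L₀))]
= [1/(1.80−0.421)] ln[(1.80/0.421)(1 − 0.224×1.379/(0.421×47.1))]
= (1/1.379) ln[4.276 × 0.9844] = 0.7252 × ln(4.209) = 0.7252 × 1.437 = 1.042 d.
L(t_c) = L₀ e^(−k_d t_c) = 47.1 × 0.6448 = 30.37 mg/L, and at the critical point k_2 D_c = k_d L, so D_c = (0.421/1.80) × 30.37 = 7.104 mg/L.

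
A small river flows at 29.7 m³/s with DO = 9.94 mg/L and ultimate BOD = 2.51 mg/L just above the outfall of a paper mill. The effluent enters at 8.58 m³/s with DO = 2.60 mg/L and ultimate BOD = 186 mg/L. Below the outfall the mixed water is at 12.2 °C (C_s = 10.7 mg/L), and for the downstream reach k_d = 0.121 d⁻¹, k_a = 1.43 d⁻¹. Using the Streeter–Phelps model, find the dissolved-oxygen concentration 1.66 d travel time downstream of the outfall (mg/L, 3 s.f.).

Mixed DO = (29.7×9.94 + 8.58×2.60)/(29.7+8.58) = 317.5/38.28 = 8.295 mg/L.
Mixed L₀ = (29.7×2.51 + 8.58×186)/(38.28) = 1670/38.28 = 43.64 mg/L.
Initial deficit D₀ = C_s − DO₀ = 10.7 − 8.295 = 2.405 mg/L.
D(1.66) = [0.121×43.64/(1.43−0.121)](e^(−0.121×1.66) − e^(−1.43×1.66)) + 2.405 e^(−1.43×1.66)
= 4.034 × (0.8180 − 0.09313) + 2.405 × 0.09313 = 3.148 mg/L.
DO = 10.7 − 3.148 = 7.552 mg/L.

DO ≈ 7.55 mg/L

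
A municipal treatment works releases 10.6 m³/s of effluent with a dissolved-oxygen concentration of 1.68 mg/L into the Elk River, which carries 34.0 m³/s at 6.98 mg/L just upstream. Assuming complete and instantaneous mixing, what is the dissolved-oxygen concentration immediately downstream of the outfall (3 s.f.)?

Flow-weighted mixing: C = (Q_r C_r + Q_w C_w)/(Q_r + Q_w)
= (34.0×6.98 + 10.6×1.68)/(34.0 + 10.6) = 255.1/44.60 = 5.720 mg/L.

5.72 mg/L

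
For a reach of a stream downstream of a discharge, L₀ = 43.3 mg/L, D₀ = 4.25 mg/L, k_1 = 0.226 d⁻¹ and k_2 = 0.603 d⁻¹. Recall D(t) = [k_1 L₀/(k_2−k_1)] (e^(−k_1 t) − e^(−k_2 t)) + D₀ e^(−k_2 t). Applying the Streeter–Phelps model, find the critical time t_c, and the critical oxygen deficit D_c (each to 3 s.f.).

At the critical point dD/dt = 0, so k_1 L₀ e^(−k_1 t) = k_2 D. Substituting D(t) from the Streeter–Phelps equation and solving for t gives
t_c = ln[(k_2/k_1)(1 − D₀(k_2−k_1)/(k_1 L₀))] / (k_2−k_1).
Here k_2−k_1 = 0.3770 d⁻¹ and 1 − D₀(k_2−k_1)/(k_1 L₀) = 1 − 4.25×0.3770/(0.226×43.3) = 0.8363, so
t_c = ln(2.668 × 0.8363) / 0.3770 = 0.8026 / 0.3770 = 2.129 d.
L(t_c) = L₀ e^(−k_1 t_c) = 43.3 × 0.6181 = 26.76 mg/L, and at the critical point k_2 D_c = k_1 L, so D_c = (0.226/0.603) × 26.76 = 10.03 mg/L.

t_c ≈ 2.13 d; D_c ≈ 10.0 mg/L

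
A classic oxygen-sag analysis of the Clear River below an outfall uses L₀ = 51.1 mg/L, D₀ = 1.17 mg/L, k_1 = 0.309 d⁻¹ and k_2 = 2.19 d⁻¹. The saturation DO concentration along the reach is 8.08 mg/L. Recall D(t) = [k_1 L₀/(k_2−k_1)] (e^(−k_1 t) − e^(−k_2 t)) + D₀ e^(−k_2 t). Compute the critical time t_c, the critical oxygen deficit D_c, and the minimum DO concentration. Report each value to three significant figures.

With k_2/k_1 = 7.087 and 1 − D₀(k_2−k_1)/(k_1 L₀) = 0.8606,
t_c = ln(7.087 × 0.8606) / (2.19 − 0.309) = ln(6.100) / 1.881 = 1.808/1.881 = 0.9613 d.
L(t_c) = L₀ e^(−k_1 t_c) = 51.1 × 0.7430 = 37.97 mg/L, and at the critical point k_2 D_c = k_1 L, so D_c = (0.309/2.19) × 37.97 = 5.357 mg/L.
Minimum DO = C_s − D_c = 8.08 − 5.357 = 2.723 mg/L.

t_c ≈ 0.961 d; D_c ≈ 5.36 mg/L; min DO ≈ 2.72 mg/L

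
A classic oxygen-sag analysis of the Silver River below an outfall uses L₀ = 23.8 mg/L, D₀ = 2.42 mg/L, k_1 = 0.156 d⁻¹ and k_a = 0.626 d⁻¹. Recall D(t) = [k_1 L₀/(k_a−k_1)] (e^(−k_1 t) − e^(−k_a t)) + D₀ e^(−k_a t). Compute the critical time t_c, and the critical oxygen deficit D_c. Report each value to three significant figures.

t_c ≈ 2.18 d; D_c ≈ 4.22 mg/L

At the critical point dD/dt = 0, so k_1 L₀ e^(−k_1 t) = k_a D. Substituting D(t) from the Streeter–Phelps equation and solving for t gives
t_c = ln[(k_a/k_1)(1 − D₀(k_a−k_1)/(k_1 L₀))] / (k_a−k_1).
Here k_a−k_1 = 0.4700 d⁻¹ and 1 − D₀(k_a−k_1)/(k_1 L₀) = 1 − 2.42×0.4700/(0.156×23.8) = 0.6937, so
t_c = ln(4.013 × 0.6937) / 0.4700 = 1.024 / 0.4700 = 2.178 d.
L(t_c) = L₀ e^(−k_1 t_c) = 23.8 × 0.7119 = 16.94 mg/L, and at the critical point k_a D_c = k_1 L, so D_c = (0.156/0.626) × 16.94 = 4.222 mg/L.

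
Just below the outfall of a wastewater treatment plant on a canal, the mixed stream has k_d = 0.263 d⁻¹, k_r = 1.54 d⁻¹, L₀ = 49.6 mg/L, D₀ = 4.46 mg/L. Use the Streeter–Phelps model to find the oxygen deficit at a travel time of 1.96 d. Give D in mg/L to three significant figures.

k_d L₀/(k_r−k_d) = 0.263×49.6/(1.54−0.263) = 13.04/1.277 = 10.22 mg/L.
e^(−k_d t) = e^(−0.263×1.960) = 0.5972; e^(−k_r t) = e^(−1.54×1.960) = 0.04888.
D = 10.22 × (0.5972 − 0.04888) + 4.46 × 0.04888 = 5.601 + 0.2180 = 5.819 mg/L.

D ≈ 5.82 mg/L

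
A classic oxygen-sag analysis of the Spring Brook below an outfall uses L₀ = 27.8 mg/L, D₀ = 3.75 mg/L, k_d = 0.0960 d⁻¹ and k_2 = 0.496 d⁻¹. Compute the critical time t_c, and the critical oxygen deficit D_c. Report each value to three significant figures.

t_c ≈ 2.04 d; D_c ≈ 4.42 mg/L

t_c = [1/(k_2−k_d)] ln[(k_2/k_d)(1 − D₀(k_2−k_d)/(k_d L₀))]
= [1/(0.496−0.0960)] ln[(0.496/0.0960)(1 − 3.75×0.4000/(0.0960×27.8))]
= (1/0.4000) ln[5.167 × 0.4379] = 2.500 × ln(2.263) = 2.500 × 0.8166 = 2.041 d.
L(t_c) = L₀ e^(−k_d t_c) = 27.8 × 0.8220 = 22.85 mg/L, and at the critical point k_2 D_c = k_d L, so D_c = (0.0960/0.496) × 22.85 = 4.423 mg/L.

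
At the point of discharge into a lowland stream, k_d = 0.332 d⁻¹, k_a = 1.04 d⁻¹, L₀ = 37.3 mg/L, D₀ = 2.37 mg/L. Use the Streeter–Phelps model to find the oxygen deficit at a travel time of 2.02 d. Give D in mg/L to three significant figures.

D ≈ 7.09 mg/L

k_d L₀/(k_a−k_d) = 0.332×37.3/(1.04−0.332) = 12.38/0.7080 = 17.49 mg/L.
e^(−k_d t) = e^(−0.332×2.020) = 0.5114; e^(−k_a t) = e^(−1.04×2.020) = 0.1224.
D = 17.49 × (0.5114 − 0.1224) + 2.37 × 0.1224 = 6.804 + 0.2900 = 7.094 mg/L.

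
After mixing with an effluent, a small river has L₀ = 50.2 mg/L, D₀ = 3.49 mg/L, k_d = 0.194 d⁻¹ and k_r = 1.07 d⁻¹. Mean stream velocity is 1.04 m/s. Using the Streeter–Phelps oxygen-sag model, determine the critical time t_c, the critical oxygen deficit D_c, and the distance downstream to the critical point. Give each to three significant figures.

t_c = [1/(k_r−k_d)] ln[(k_r/k_d)(1 − D₀(k_r−k_d)/(k_d L₀))]
= [1/(1.07−0.194)] ln[(1.07/0.194)(1 − 3.49×0.8760/(0.194×50.2))]
= (1/0.8760) ln[5.515 × 0.6861] = 1.142 × ln(3.784) = 1.142 × 1.331 = 1.519 d.
L(t_c) = L₀ e^(−k_d t_c) = 50.2 × 0.7447 = 37.39 mg/L, and at the critical point k_r D_c = k_d L, so D_c = (0.194/1.07) × 37.39 = 6.778 mg/L.
x_c = v t_c = 1.04 m/s × 1.519 d × 86400 s/d = 136500 m ≈ 137 km.

t_c ≈ 1.52 d; D_c ≈ 6.78 mg/L; x_c ≈ 137 km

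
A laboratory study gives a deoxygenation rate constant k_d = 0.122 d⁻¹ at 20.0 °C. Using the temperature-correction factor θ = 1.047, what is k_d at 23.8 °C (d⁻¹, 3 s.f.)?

k_d(T₂) = k_d(T₁) · θ^(T₂−T₁) = 0.122 × 1.047^(23.8−20.0)
= 0.122 × 1.047^3.80 = 0.122 × 1.191 = 0.1453 d⁻¹.

k_d ≈ 0.145 d⁻¹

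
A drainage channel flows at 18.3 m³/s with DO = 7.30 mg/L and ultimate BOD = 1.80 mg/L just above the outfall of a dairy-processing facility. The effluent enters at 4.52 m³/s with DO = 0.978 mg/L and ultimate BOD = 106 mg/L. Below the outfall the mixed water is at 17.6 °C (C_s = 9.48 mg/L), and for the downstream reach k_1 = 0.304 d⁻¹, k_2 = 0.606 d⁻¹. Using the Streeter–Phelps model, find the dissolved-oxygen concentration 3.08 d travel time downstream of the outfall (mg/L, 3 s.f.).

DO ≈ 3.59 mg/L

Mixed DO = (18.3×7.30 + 4.52×0.978)/(18.3+4.52) = 138.0/22.82 = 6.048 mg/L.
Mixed L₀ = (18.3×1.80 + 4.52×106)/(22.82) = 512.1/22.82 = 22.44 mg/L.
Initial deficit D₀ = C_s − DO₀ = 9.48 − 6.048 = 3.432 mg/L.
D(3.08) = [0.304×22.44/(0.606−0.304)](e^(−0.304×3.08) − e^(−0.606×3.08)) + 3.432 e^(−0.606×3.08)
= 22.59 × (0.3921 − 0.1547) + 3.432 × 0.1547 = 5.893 mg/L.
DO = 9.48 − 5.893 = 3.587 mg/L.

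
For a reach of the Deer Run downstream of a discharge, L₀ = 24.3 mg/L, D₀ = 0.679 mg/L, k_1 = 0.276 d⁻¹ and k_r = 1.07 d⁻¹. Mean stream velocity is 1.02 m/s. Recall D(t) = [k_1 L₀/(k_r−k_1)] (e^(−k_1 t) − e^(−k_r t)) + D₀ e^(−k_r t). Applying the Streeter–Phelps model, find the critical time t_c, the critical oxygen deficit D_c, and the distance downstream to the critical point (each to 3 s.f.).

t_c ≈ 1.60 d; D_c ≈ 4.03 mg/L; x_c ≈ 141 km

At the critical point dD/dt = 0, so k_1 L₀ e^(−k_1 t) = k_r D. Substituting D(t) from the Streeter–Phelps equation and solving for t gives
t_c = ln[(k_r/k_1)(1 − D₀(k_r−k_1)/(k_1 L₀))] / (k_r−k_1).
Here k_r−k_1 = 0.7940 d⁻¹ and 1 − D₀(k_r−k_1)/(k_1 L₀) = 1 − 0.679×0.7940/(0.276×24.3) = 0.9196, so
t_c = ln(3.877 × 0.9196) / 0.7940 = 1.271 / 0.7940 = 1.601 d.
L(t_c) = L₀ e^(−k_1 t_c) = 24.3 × 0.6428 = 15.62 mg/L, and at the critical point k_r D_c = k_1 L, so D_c = (0.276/1.07) × 15.62 = 4.029 mg/L.
x_c = v t_c = 1.02 m/s × 1.601 d × 86400 s/d = 141100 m ≈ 141 km.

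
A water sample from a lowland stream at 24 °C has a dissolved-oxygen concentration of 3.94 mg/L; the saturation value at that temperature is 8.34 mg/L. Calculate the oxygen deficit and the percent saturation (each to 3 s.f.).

D = C_s − C = 8.34 − 3.94 = 4.40 mg/L.
% saturation = 3.94/8.34 × 100 = 47.2 %.

D ≈ 4.40 mg/L; 47.2 % saturation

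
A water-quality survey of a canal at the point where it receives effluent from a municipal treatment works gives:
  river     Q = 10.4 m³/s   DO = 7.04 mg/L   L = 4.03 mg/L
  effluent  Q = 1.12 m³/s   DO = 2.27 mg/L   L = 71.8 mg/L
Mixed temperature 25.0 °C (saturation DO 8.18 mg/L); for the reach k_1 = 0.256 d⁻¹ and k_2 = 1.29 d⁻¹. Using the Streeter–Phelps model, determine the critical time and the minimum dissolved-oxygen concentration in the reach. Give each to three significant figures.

t_c ≈ 0.653 d; minimum DO ≈ 6.40 mg/L

Mixed DO = (10.4×7.04 + 1.12×2.27)/(10.4+1.12) = 75.76/11.52 = 6.576 mg/L.
Mixed L₀ = (10.4×4.03 + 1.12×71.8)/(11.52) = 122.3/11.52 = 10.62 mg/L.
Initial deficit D₀ = C_s − DO₀ = 8.18 − 6.576 = 1.604 mg/L.
t_c = (1/1.034) ln[(1.29/0.256)(1 − 1.604×1.034/(0.256×10.62))] = 0.9671 × ln(1.965) = 0.6533 d.
D_c = (0.256/1.29) × 10.62 × e^(−0.256×0.6533) = 0.1984 × 10.62 × 0.8460 = 1.783 mg/L.
Minimum DO = 8.18 − 1.783 = 6.397 mg/L.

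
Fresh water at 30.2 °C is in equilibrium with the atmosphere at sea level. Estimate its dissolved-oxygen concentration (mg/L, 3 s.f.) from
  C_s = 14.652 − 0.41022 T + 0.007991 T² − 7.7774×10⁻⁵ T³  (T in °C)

C_s = 14.652 − 0.41022×30.2 + 0.007991×30.2² − 7.7774×10⁻⁵×30.2³ = 7.409 mg/L.

C_s ≈ 7.41 mg/L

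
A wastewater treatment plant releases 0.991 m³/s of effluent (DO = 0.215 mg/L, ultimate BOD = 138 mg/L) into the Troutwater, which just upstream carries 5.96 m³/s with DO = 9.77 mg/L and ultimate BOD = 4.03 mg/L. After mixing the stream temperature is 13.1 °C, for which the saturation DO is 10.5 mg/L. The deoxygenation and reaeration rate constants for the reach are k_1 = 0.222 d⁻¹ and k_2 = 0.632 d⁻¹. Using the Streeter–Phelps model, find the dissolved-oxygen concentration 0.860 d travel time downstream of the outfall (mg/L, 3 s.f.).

DO ≈ 6.21 mg/L

Mixed DO = (5.96×9.77 + 0.991×0.215)/(5.96+0.991) = 58.44/6.951 = 8.408 mg/L.
Mixed L₀ = (5.96×4.03 + 0.991×138)/(6.951) = 160.8/6.951 = 23.13 mg/L.
Initial deficit D₀ = C_s − DO₀ = 10.5 − 8.408 = 2.092 mg/L.
D(0.860) = [0.222×23.13/(0.632−0.222)](e^(−0.222×0.860) − e^(−0.632×0.860)) + 2.092 e^(−0.632×0.860)
= 12.52 × (0.8262 − 0.5807) + 2.092 × 0.5807 = 4.290 mg/L.
DO = 10.5 − 4.290 = 6.210 mg/L.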